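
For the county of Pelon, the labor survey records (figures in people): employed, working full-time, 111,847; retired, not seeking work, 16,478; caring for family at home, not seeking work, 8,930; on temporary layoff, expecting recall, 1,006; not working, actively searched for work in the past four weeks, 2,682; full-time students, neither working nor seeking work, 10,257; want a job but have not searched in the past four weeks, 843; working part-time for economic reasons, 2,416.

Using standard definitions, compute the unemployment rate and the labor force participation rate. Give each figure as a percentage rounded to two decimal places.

Employed = 111,847 + 2,416 = 114,263 (anyone who worked, including part-time for economic reasons, counts as employed).
Unemployed = 1,006 + 2,682 = 3,688 (jobless and actively searching, or on temporary layoff).
Labor force = 114,263 + 3,688 = 117,951.
Not in labor force = 16,478 + 8,930 + 10,257 + 843 = 36,508 (those not working and not actively searching are outside the labor force — including those who want a job but have given up searching).
Civilian working-age population = 117,951 + 36,508 = 154,459.
Unemployment rate = 3,688 / 117,951 = 3.13%.
Labor force participation rate = 117,951 / 154,459 = 76.36%.

Unemployment rate ≈ 3.13%; labor force participation rate ≈ 76.36%.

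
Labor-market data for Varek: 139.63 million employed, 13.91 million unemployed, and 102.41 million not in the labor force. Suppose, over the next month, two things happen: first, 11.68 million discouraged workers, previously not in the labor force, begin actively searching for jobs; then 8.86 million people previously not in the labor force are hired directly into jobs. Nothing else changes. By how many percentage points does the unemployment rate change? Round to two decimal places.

The unemployment rate changes by +5.64 percentage points.

Initially, labor force = 139.63 + 13.91 = 153.54 million, so u = 13.91/153.54 = 9.06%.
After the first change, unemployed and labor force both rise by 11.68 → E = 139.63, U = 25.59, labor force = 165.22 million.
After the second change, employed and labor force both rise by 8.86; unemployed unchanged → E = 148.49, U = 25.59, labor force = 174.08 million.
New unemployment rate = 25.59 / 174.08 = 14.70%.
Change = 14.70% − 9.06% = +5.64 percentage points.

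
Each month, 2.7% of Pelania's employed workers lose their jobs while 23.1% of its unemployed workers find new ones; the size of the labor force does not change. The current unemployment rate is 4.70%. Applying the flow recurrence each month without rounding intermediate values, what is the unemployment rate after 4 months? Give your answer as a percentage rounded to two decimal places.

Unemployment rate after four months ≈ 8.72%.

With a fixed labor force, u_{t+1} = u_t + s·(1−u_t) − f·u_t = u_t·(1−s−f) + s.
Here 1−s−f = 0.742 and s = 0.027.
u_1 = 0.047000 × 0.742 + 0.027 = 0.061874.
u_2 = 0.061874 × 0.742 + 0.027 = 0.072911.
u_3 = 0.072911 × 0.742 + 0.027 = 0.081100.
u_4 = 0.081100 × 0.742 + 0.027 = 0.087176.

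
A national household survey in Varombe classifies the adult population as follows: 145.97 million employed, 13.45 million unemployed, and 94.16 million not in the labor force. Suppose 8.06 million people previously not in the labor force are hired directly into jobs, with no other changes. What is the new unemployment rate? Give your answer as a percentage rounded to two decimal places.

New unemployment rate ≈ 8.03%.

Initially, labor force = 145.97 + 13.45 = 159.42 million, so u = 13.45/159.42 = 8.44%.
After the change, employed and labor force both rise by 8.06; unemployed unchanged → E = 154.03, U = 13.45, labor force = 167.48 million.
New unemployment rate = 13.45 / 167.48 = 8.03%.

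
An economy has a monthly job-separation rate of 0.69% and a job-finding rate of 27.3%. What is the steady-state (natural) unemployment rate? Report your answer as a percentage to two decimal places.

At steady state the flows balance: s·E = f·U, so U/(E+U) = s/(s+f).
u* = 0.69 / (0.69 + 27.3) = 0.69 / 27.99 = 2.47%.

Steady-state unemployment rate ≈ 2.47%.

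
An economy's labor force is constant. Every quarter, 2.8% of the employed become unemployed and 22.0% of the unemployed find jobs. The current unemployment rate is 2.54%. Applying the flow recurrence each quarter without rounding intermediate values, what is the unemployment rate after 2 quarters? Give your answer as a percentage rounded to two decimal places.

With a fixed labor force, u_{t+1} = u_t + s·(1−u_t) − f·u_t = u_t·(1−s−f) + s.
Here 1−s−f = 0.752 and s = 0.028.
u_1 = 0.025400 × 0.752 + 0.028 = 0.047101.
u_2 = 0.047101 × 0.752 + 0.028 = 0.063420.

Unemployment rate after two quarters ≈ 6.34%.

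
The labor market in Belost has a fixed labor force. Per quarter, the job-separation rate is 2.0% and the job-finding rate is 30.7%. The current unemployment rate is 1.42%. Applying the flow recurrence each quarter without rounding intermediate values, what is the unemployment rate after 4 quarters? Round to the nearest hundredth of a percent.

Unemployment rate after four quarters ≈ 5.15%.

With a fixed labor force, u_{t+1} = u_t + s·(1−u_t) − f·u_t = u_t·(1−s−f) + s.
Here 1−s−f = 0.673 and s = 0.020.
u_1 = 0.014200 × 0.673 + 0.020 = 0.029557.
u_2 = 0.029557 × 0.673 + 0.020 = 0.039892.
u_3 = 0.039892 × 0.673 + 0.020 = 0.046847.
u_4 = 0.046847 × 0.673 + 0.020 = 0.051528.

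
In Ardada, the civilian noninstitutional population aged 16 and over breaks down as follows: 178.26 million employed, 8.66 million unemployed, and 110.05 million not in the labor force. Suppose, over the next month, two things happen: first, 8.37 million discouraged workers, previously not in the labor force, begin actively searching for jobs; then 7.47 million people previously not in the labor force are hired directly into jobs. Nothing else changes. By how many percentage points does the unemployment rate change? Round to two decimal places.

Initially, labor force = 178.26 + 8.66 = 186.92 million, so u = 8.66/186.92 = 4.63%.
After the first change, unemployed and labor force both rise by 8.37 → E = 178.26, U = 17.03, labor force = 195.29 million.
After the second change, employed and labor force both rise by 7.47; unemployed unchanged → E = 185.73, U = 17.03, labor force = 202.76 million.
New unemployment rate = 17.03 / 202.76 = 8.40%.
Change = 8.40% − 4.63% = +3.77 percentage points.

The unemployment rate changes by +3.77 percentage points.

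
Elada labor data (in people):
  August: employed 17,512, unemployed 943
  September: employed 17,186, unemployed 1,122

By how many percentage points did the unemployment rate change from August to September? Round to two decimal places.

The unemployment rate changed by +1.02 percentage points.

August: labor force = 17,512 + 943 = 18,455; u = 943/18,455 = 5.11%.
September: labor force = 17,186 + 1,122 = 18,308; u = 1,122/18,308 = 6.13%.
Change = 6.13% − 5.11% = +1.02 pp.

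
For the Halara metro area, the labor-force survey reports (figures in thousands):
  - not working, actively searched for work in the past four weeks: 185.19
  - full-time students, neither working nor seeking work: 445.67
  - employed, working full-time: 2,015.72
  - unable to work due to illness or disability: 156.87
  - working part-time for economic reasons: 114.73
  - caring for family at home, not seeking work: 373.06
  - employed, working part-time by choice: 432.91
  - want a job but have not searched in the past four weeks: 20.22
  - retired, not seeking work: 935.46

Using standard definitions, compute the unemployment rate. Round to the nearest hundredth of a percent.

Employed = 2,015.72 + 114.73 + 432.91 = 2,563.36 thousand (anyone who worked, including part-time for economic reasons, counts as employed).
Unemployed = 185.19 thousand.
Labor force = 2,563.36 + 185.19 = 2,748.55 thousand.
Unemployment rate = 185.19 / 2,748.55 = 6.74%.

Unemployment rate ≈ 6.74%.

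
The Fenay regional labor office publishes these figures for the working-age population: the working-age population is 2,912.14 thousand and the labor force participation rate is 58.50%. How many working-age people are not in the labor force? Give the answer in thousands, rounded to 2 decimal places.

Share not in the labor force = 1 − 0.5850 = 0.4150.
Not in labor force = 0.4150 × 2,912.14 ≈ 1,208.54 thousand.

About 1,208.54 thousand are not in the labor force.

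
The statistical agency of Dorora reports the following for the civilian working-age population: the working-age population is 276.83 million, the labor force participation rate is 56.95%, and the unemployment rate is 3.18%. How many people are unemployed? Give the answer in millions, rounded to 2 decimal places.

Labor force = 0.5695 × 276.83 = 157.65 million.
Unemployed = 0.0318 × 157.65 ≈ 5.01 million.

About 5.01 million are unemployed.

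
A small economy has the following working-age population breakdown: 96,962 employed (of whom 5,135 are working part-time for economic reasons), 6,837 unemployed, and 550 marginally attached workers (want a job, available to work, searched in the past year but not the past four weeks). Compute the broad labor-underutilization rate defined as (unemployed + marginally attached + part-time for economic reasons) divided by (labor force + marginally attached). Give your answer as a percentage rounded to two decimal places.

Labor force = 96,962 + 6,837 = 103,799.
Numerator = 6,837 + 550 + 5,135 = 12,522.
Denominator = 103,799 + 550 = 104,349.
Broad rate = 12,522 / 104,349 = 12.00%.

Broad underutilization rate ≈ 12.00%.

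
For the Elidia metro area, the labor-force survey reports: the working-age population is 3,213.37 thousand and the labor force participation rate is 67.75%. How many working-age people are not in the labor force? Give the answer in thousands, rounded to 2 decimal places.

Share not in the labor force = 1 − 0.6775 = 0.3225.
Not in labor force = 0.3225 × 3,213.37 ≈ 1,036.31 thousand.

About 1,036.31 thousand are not in the labor force.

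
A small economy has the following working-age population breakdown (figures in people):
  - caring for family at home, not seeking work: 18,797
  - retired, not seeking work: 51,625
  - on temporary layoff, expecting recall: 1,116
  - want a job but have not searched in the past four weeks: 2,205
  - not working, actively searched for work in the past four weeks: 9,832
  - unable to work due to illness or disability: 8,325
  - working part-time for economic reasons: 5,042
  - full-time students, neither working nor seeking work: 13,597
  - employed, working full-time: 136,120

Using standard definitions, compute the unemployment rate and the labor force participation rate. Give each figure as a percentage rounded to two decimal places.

Employed = 5,042 + 136,120 = 141,162 (anyone who worked, including part-time for economic reasons, counts as employed).
Unemployed = 1,116 + 9,832 = 10,948 (jobless and actively searching, or on temporary layoff).
Labor force = 141,162 + 10,948 = 152,110.
Not in labor force = 18,797 + 51,625 + 2,205 + 8,325 + 13,597 = 94,549 (those not working and not actively searching are outside the labor force — including those who want a job but have given up searching).
Civilian working-age population = 152,110 + 94,549 = 246,659.
Unemployment rate = 10,948 / 152,110 = 7.20%.
Labor force participation rate = 152,110 / 246,659 = 61.67%.

Unemployment rate ≈ 7.20%; labor force participation rate ≈ 61.67%.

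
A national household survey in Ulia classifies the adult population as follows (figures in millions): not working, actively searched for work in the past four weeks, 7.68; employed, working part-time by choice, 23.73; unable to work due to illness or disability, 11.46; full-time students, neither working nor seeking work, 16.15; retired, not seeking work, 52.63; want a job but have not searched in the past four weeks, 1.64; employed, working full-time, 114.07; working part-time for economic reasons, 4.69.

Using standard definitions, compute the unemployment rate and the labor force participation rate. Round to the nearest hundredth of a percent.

Unemployment rate ≈ 5.11%; labor force participation rate ≈ 64.71%.

Employed = 23.73 + 114.07 + 4.69 = 142.49 million (anyone who worked, including part-time for economic reasons, counts as employed).
Unemployed = 7.68 million.
Labor force = 142.49 + 7.68 = 150.17 million.
Not in labor force = 11.46 + 16.15 + 52.63 + 1.64 = 81.88 million (those not working and not actively searching are outside the labor force — including those who want a job but have given up searching).
Civilian working-age population = 150.17 + 81.88 = 232.05 million.
Unemployment rate = 7.68 / 150.17 = 5.11%.
Labor force participation rate = 150.17 / 232.05 = 64.71%.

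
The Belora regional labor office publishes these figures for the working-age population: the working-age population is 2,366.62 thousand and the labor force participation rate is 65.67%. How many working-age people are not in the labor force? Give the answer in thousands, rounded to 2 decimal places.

About 812.46 thousand are not in the labor force.

Share not in the labor force = 1 − 0.6567 = 0.3433.
Not in labor force = 0.3433 × 2,366.62 ≈ 812.46 thousand.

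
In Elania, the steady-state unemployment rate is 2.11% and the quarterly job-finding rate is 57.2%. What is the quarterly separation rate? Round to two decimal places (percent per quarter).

From u* = s/(s+f): s = u·f/(1−u).
s = 0.0211 × 57.2 / (1 − 0.0211) = 1.2069 / 0.9789 ≈ 1.23% per quarter.

Separation rate ≈ 1.23% per quarter.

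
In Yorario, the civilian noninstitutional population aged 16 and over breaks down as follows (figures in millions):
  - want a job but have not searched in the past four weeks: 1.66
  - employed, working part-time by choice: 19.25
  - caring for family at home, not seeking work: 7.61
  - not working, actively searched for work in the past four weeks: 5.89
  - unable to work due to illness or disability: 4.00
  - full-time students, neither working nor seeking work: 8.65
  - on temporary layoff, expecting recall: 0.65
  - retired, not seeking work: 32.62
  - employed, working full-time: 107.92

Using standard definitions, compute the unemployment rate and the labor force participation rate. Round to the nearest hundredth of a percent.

Employed = 19.25 + 107.92 = 127.17 million.
Unemployed = 5.89 + 0.65 = 6.54 million (jobless and actively searching, or on temporary layoff).
Labor force = 127.17 + 6.54 = 133.71 million.
Not in labor force = 1.66 + 7.61 + 4.00 + 8.65 + 32.62 = 54.54 million (those not working and not actively searching are outside the labor force — including those who want a job but have given up searching).
Civilian working-age population = 133.71 + 54.54 = 188.25 million.
Unemployment rate = 6.54 / 133.71 = 4.89%.
Labor force participation rate = 133.71 / 188.25 = 71.03%.

Unemployment rate ≈ 4.89%; labor force participation rate ≈ 71.03%.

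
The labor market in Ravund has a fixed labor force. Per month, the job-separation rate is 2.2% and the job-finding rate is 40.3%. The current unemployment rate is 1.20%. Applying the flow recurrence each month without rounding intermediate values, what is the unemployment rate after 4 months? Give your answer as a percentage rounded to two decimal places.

With a fixed labor force, u_{t+1} = u_t + s·(1−u_t) − f·u_t = u_t·(1−s−f) + s.
Here 1−s−f = 0.575 and s = 0.022.
u_1 = 0.012000 × 0.575 + 0.022 = 0.028900.
u_2 = 0.028900 × 0.575 + 0.022 = 0.038617.
u_3 = 0.038617 × 0.575 + 0.022 = 0.044205.
u_4 = 0.044205 × 0.575 + 0.022 = 0.047418.

Unemployment rate after four months ≈ 4.74%.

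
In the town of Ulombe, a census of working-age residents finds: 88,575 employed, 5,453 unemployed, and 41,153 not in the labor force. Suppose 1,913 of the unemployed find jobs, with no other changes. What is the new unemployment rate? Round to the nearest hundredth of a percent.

Initially, labor force = 88,575 + 5,453 = 94,028, so u = 5,453/94,028 = 5.80%.
After the change, unemployed falls and employed rises by 1,913; labor force unchanged → E = 90,488, U = 3,540, labor force = 94,028.
New unemployment rate = 3,540 / 94,028 = 3.76%.

New unemployment rate ≈ 3.76%.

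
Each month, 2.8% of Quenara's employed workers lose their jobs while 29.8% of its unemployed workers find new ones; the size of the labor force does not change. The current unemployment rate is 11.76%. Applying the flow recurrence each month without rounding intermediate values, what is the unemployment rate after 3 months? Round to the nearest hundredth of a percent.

Unemployment rate after three months ≈ 9.56%.

With a fixed labor force, u_{t+1} = u_t + s·(1−u_t) − f·u_t = u_t·(1−s−f) + s.
Here 1−s−f = 0.674 and s = 0.028.
u_1 = 0.117600 × 0.674 + 0.028 = 0.107262.
u_2 = 0.107262 × 0.674 + 0.028 = 0.100295.
u_3 = 0.100295 × 0.674 + 0.028 = 0.095599.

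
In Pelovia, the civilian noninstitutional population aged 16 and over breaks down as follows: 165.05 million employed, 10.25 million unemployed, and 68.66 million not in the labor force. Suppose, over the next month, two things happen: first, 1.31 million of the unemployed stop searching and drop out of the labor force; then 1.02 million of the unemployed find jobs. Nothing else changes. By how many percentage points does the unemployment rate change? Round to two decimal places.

Initially, labor force = 165.05 + 10.25 = 175.30 million, so u = 10.25/175.30 = 5.85%.
After the first change, unemployed and labor force both fall by 1.31 → E = 165.05, U = 8.94, labor force = 173.99 million.
After the second change, unemployed falls and employed rises by 1.02; labor force unchanged → E = 166.07, U = 7.92, labor force = 173.99 million.
New unemployment rate = 7.92 / 173.99 = 4.55%.
Change = 4.55% − 5.85% = −1.30 percentage points.

The unemployment rate changes by −1.30 percentage points.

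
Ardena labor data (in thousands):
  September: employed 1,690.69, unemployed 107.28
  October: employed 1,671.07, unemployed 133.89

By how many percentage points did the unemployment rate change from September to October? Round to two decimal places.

September: labor force = 1,690.69 + 107.28 = 1,797.97; u = 107.28/1,797.97 = 5.97%.
October: labor force = 1,671.07 + 133.89 = 1,804.96; u = 133.89/1,804.96 = 7.42%.
Change = 7.42% − 5.97% = +1.45 pp.

The unemployment rate changed by +1.45 percentage points.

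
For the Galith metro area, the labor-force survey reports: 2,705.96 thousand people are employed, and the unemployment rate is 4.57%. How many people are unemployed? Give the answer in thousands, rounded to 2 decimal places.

Let U be the number unemployed. The labor force is E + U, and U/(E+U) = 0.0457.
So U = 0.0457 × 2,705.96 / (1 − 0.0457) = 123.6624 / 0.9543 ≈ 129.58 thousand.

About 129.58 thousand are unemployed.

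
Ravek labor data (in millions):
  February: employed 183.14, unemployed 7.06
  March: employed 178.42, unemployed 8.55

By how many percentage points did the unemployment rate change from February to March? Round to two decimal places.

The unemployment rate changed by +0.86 percentage points.

February: labor force = 183.14 + 7.06 = 190.20; u = 7.06/190.20 = 3.71%.
March: labor force = 178.42 + 8.55 = 186.97; u = 8.55/186.97 = 4.57%.
Change = 4.57% − 3.71% = +0.86 pp.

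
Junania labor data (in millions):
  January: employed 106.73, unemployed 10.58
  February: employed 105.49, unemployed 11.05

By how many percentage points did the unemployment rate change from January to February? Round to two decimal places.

January: labor force = 106.73 + 10.58 = 117.31; u = 10.58/117.31 = 9.02%.
February: labor force = 105.49 + 11.05 = 116.54; u = 11.05/116.54 = 9.48%.
Change = 9.48% − 9.02% = +0.46 pp.

The unemployment rate changed by +0.46 percentage points.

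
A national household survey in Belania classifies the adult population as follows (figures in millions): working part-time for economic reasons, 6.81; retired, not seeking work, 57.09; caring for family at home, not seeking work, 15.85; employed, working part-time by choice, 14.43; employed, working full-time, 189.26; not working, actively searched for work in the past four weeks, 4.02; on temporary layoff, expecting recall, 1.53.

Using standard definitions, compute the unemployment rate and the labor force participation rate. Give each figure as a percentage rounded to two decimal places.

Employed = 6.81 + 14.43 + 189.26 = 210.50 million (anyone who worked, including part-time for economic reasons, counts as employed).
Unemployed = 4.02 + 1.53 = 5.55 million (jobless and actively searching, or on temporary layoff).
Labor force = 210.50 + 5.55 = 216.05 million.
Not in labor force = 57.09 + 15.85 = 72.94 million (those not working and not actively searching are outside the labor force).
Civilian working-age population = 216.05 + 72.94 = 288.99 million.
Unemployment rate = 5.55 / 216.05 = 2.57%.
Labor force participation rate = 216.05 / 288.99 = 74.76%.

Unemployment rate ≈ 2.57%; labor force participation rate ≈ 74.76%.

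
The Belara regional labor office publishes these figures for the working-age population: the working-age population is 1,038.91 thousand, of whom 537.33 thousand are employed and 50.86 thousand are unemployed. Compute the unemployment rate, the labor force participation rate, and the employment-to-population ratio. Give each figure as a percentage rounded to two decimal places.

Unemployment rate ≈ 8.65%; labor force participation rate ≈ 56.62%; employment-population ratio ≈ 51.72%.

Labor force = employed + unemployed = 537.33 + 50.86 = 588.19 thousand.
Unemployment rate = 50.86 / 588.19 = 8.65%.
Labor force participation rate = 588.19 / 1,038.91 = 56.62%.
Employment-population ratio = 537.33 / 1,038.91 = 51.72%.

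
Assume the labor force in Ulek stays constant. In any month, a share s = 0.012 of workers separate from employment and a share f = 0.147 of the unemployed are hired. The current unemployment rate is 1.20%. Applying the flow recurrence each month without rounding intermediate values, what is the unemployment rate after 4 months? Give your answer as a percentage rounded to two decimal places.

With a fixed labor force, u_{t+1} = u_t + s·(1−u_t) − f·u_t = u_t·(1−s−f) + s.
Here 1−s−f = 0.841 and s = 0.012.
u_1 = 0.012000 × 0.841 + 0.012 = 0.022092.
u_2 = 0.022092 × 0.841 + 0.012 = 0.030579.
u_3 = 0.030579 × 0.841 + 0.012 = 0.037717.
u_4 = 0.037717 × 0.841 + 0.012 = 0.043720.

Unemployment rate after four months ≈ 4.37%.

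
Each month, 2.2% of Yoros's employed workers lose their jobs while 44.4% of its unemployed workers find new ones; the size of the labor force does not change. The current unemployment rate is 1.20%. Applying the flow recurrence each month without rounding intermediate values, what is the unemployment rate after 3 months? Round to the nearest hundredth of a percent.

With a fixed labor force, u_{t+1} = u_t + s·(1−u_t) − f·u_t = u_t·(1−s−f) + s.
Here 1−s−f = 0.534 and s = 0.022.
u_1 = 0.012000 × 0.534 + 0.022 = 0.028408.
u_2 = 0.028408 × 0.534 + 0.022 = 0.037170.
u_3 = 0.037170 × 0.534 + 0.022 = 0.041849.

Unemployment rate after three months ≈ 4.18%.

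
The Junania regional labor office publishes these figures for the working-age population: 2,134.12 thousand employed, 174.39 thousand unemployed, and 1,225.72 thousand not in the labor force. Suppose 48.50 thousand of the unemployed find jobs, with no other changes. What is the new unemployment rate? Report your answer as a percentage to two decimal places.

Initially, labor force = 2,134.12 + 174.39 = 2,308.51 thousand, so u = 174.39/2,308.51 = 7.55%.
After the change, unemployed falls and employed rises by 48.50; labor force unchanged → E = 2,182.62, U = 125.89, labor force = 2,308.51 thousand.
New unemployment rate = 125.89 / 2,308.51 = 5.45%.

New unemployment rate ≈ 5.45%.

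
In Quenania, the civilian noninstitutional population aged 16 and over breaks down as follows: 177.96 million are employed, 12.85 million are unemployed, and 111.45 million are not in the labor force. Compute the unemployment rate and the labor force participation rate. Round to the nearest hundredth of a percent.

Unemployment rate ≈ 6.73%; labor force participation rate ≈ 63.13%.

Labor force = employed + unemployed = 177.96 + 12.85 = 190.81 million.
Working-age population = 190.81 + 111.45 = 302.26 million.
Unemployment rate = 12.85 / 190.81 = 6.73%.
Labor force participation rate = 190.81 / 302.26 = 63.13%.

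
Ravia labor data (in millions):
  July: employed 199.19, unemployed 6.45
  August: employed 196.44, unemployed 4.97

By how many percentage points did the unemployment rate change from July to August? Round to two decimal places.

The unemployment rate changed by −0.67 percentage points.

July: labor force = 199.19 + 6.45 = 205.64; u = 6.45/205.64 = 3.14%.
August: labor force = 196.44 + 4.97 = 201.41; u = 4.97/201.41 = 2.47%.
Change = 2.47% − 3.14% = −0.67 pp.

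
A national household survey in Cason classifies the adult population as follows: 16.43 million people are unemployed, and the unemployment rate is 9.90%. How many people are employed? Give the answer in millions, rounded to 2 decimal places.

About 149.53 million are employed.

Labor force = U / u = 16.43 / 0.0990 ≈ 165.96 million.
Employed = labor force − unemployed = 165.96 − 16.43 = 149.53 million.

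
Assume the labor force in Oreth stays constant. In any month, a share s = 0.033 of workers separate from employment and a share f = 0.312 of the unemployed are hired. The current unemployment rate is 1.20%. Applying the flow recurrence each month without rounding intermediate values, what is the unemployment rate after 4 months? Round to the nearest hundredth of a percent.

Unemployment rate after four months ≈ 8.03%.

With a fixed labor force, u_{t+1} = u_t + s·(1−u_t) − f·u_t = u_t·(1−s−f) + s.
Here 1−s−f = 0.655 and s = 0.033.
u_1 = 0.012000 × 0.655 + 0.033 = 0.040860.
u_2 = 0.040860 × 0.655 + 0.033 = 0.059763.
u_3 = 0.059763 × 0.655 + 0.033 = 0.072145.
u_4 = 0.072145 × 0.655 + 0.033 = 0.080255.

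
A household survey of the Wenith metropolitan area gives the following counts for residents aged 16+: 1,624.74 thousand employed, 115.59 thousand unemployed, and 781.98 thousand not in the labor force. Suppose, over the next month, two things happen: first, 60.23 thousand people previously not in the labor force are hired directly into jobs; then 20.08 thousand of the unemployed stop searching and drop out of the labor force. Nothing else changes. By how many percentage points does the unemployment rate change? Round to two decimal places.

Initially, labor force = 1,624.74 + 115.59 = 1,740.33 thousand, so u = 115.59/1,740.33 = 6.64%.
After the first change, employed and labor force both rise by 60.23; unemployed unchanged → E = 1,684.97, U = 115.59, labor force = 1,800.56 thousand.
After the second change, unemployed and labor force both fall by 20.08 → E = 1,684.97, U = 95.51, labor force = 1,780.48 thousand.
New unemployment rate = 95.51 / 1,780.48 = 5.36%.
Change = 5.36% − 6.64% = −1.28 percentage points.

The unemployment rate changes by −1.28 percentage points.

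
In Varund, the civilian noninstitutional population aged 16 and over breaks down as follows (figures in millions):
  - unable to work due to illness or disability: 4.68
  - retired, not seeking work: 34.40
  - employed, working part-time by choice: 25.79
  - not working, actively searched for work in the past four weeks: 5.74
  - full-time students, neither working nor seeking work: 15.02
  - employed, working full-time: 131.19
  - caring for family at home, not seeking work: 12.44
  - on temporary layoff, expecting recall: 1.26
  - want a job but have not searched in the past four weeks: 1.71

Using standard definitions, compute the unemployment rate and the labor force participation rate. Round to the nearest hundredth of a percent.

Employed = 25.79 + 131.19 = 156.98 million.
Unemployed = 5.74 + 1.26 = 7.00 million (jobless and actively searching, or on temporary layoff).
Labor force = 156.98 + 7.00 = 163.98 million.
Not in labor force = 4.68 + 34.40 + 15.02 + 12.44 + 1.71 = 68.25 million (those not working and not actively searching are outside the labor force — including those who want a job but have given up searching).
Civilian working-age population = 163.98 + 68.25 = 232.23 million.
Unemployment rate = 7.00 / 163.98 = 4.27%.
Labor force participation rate = 163.98 / 232.23 = 70.61%.

Unemployment rate ≈ 4.27%; labor force participation rate ≈ 70.61%.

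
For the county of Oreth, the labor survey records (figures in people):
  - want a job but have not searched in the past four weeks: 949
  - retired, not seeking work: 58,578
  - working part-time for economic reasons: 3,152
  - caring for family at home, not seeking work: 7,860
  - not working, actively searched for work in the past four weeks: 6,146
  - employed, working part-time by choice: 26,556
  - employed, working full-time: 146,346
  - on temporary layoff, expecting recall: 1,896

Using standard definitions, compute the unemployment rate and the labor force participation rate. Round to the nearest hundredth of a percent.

Employed = 3,152 + 26,556 + 146,346 = 176,054 (anyone who worked, including part-time for economic reasons, counts as employed).
Unemployed = 6,146 + 1,896 = 8,042 (jobless and actively searching, or on temporary layoff).
Labor force = 176,054 + 8,042 = 184,096.
Not in labor force = 949 + 58,578 + 7,860 = 67,387 (those not working and not actively searching are outside the labor force — including those who want a job but have given up searching).
Civilian working-age population = 184,096 + 67,387 = 251,483.
Unemployment rate = 8,042 / 184,096 = 4.37%.
Labor force participation rate = 184,096 / 251,483 = 73.20%.

Unemployment rate ≈ 4.37%; labor force participation rate ≈ 73.20%.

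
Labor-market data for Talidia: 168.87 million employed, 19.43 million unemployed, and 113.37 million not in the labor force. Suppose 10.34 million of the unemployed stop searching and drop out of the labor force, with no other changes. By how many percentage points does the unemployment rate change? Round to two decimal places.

The unemployment rate changes by −5.21 percentage points.

Initially, labor force = 168.87 + 19.43 = 188.30 million, so u = 19.43/188.30 = 10.32%.
After the change, unemployed and labor force both fall by 10.34 → E = 168.87, U = 9.09, labor force = 177.96 million.
New unemployment rate = 9.09 / 177.96 = 5.11%.
Change = 5.11% − 10.32% = −5.21 percentage points.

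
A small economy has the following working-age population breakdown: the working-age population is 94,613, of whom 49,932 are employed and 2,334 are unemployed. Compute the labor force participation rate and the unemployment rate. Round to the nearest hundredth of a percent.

Labor force = employed + unemployed = 49,932 + 2,334 = 52,266.
Unemployment rate = 2,334 / 52,266 = 4.47%.
Labor force participation rate = 52,266 / 94,613 = 55.24%.

Labor force participation rate ≈ 55.24%; unemployment rate ≈ 4.47%.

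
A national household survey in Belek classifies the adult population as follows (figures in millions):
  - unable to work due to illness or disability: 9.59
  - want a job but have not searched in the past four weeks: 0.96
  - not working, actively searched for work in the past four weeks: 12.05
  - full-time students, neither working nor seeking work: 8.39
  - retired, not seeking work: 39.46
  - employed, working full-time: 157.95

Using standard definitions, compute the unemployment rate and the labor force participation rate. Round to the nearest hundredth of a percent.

Unemployment rate ≈ 7.09%; labor force participation rate ≈ 74.43%.

Employed = 157.95 million.
Unemployed = 12.05 million.
Labor force = 157.95 + 12.05 = 170.00 million.
Not in labor force = 9.59 + 0.96 + 8.39 + 39.46 = 58.40 million (those not working and not actively searching are outside the labor force — including those who want a job but have given up searching).
Civilian working-age population = 170.00 + 58.40 = 228.40 million.
Unemployment rate = 12.05 / 170.00 = 7.09%.
Labor force participation rate = 170.00 / 228.40 = 74.43%.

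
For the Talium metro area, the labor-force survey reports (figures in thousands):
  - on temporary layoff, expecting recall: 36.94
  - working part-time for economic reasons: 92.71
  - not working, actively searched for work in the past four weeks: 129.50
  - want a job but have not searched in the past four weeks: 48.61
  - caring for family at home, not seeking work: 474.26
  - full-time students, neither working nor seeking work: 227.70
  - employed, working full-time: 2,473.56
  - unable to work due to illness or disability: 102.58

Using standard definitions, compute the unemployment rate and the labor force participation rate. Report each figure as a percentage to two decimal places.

Unemployment rate ≈ 6.09%; labor force participation rate ≈ 76.21%.

Employed = 92.71 + 2,473.56 = 2,566.27 thousand (anyone who worked, including part-time for economic reasons, counts as employed).
Unemployed = 36.94 + 129.50 = 166.44 thousand (jobless and actively searching, or on temporary layoff).
Labor force = 2,566.27 + 166.44 = 2,732.71 thousand.
Not in labor force = 48.61 + 474.26 + 227.70 + 102.58 = 853.15 thousand (those not working and not actively searching are outside the labor force — including those who want a job but have given up searching).
Civilian working-age population = 2,732.71 + 853.15 = 3,585.86 thousand.
Unemployment rate = 166.44 / 2,732.71 = 6.09%.
Labor force participation rate = 2,732.71 / 3,585.86 = 76.21%.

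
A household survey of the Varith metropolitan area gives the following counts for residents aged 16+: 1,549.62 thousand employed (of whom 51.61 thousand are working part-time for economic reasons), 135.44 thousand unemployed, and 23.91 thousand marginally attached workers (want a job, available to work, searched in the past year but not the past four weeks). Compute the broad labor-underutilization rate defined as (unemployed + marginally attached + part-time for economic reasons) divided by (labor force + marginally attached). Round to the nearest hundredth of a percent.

Labor force = 1,549.62 + 135.44 = 1,685.06 thousand.
Numerator = 135.44 + 23.91 + 51.61 = 210.96 thousand.
Denominator = 1,685.06 + 23.91 = 1,708.97 thousand.
Broad rate = 210.96 / 1,708.97 = 12.34%.

Broad underutilization rate ≈ 12.34%.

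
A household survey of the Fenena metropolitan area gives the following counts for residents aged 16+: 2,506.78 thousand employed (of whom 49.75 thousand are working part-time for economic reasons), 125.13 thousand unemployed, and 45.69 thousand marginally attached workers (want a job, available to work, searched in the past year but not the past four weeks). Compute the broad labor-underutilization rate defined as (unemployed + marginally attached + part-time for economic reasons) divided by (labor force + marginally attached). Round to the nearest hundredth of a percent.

Labor force = 2,506.78 + 125.13 = 2,631.91 thousand.
Numerator = 125.13 + 45.69 + 49.75 = 220.57 thousand.
Denominator = 2,631.91 + 45.69 = 2,677.60 thousand.
Broad rate = 220.57 / 2,677.60 = 8.24%.

Broad underutilization rate ≈ 8.24%.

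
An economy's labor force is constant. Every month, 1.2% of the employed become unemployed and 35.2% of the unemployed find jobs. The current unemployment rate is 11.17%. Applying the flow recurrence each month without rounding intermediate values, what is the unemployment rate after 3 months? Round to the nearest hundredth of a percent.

With a fixed labor force, u_{t+1} = u_t + s·(1−u_t) − f·u_t = u_t·(1−s−f) + s.
Here 1−s−f = 0.636 and s = 0.012.
u_1 = 0.111700 × 0.636 + 0.012 = 0.083041.
u_2 = 0.083041 × 0.636 + 0.012 = 0.064814.
u_3 = 0.064814 × 0.636 + 0.012 = 0.053222.

Unemployment rate after three months ≈ 5.32%.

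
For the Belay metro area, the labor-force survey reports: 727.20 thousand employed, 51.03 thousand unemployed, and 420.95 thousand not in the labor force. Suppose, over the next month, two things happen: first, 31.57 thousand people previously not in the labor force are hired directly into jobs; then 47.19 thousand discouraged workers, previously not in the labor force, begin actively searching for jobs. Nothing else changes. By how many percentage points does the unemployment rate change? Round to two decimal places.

The unemployment rate changes by +4.90 percentage points.

Initially, labor force = 727.20 + 51.03 = 778.23 thousand, so u = 51.03/778.23 = 6.56%.
After the first change, employed and labor force both rise by 31.57; unemployed unchanged → E = 758.77, U = 51.03, labor force = 809.80 thousand.
After the second change, unemployed and labor force both rise by 47.19 → E = 758.77, U = 98.22, labor force = 856.99 thousand.
New unemployment rate = 98.22 / 856.99 = 11.46%.
Change = 11.46% − 6.56% = +4.90 percentage points.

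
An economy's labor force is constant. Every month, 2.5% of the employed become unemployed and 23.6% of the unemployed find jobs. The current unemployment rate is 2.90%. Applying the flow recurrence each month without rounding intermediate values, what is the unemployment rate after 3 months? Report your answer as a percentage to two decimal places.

Unemployment rate after three months ≈ 6.88%.

With a fixed labor force, u_{t+1} = u_t + s·(1−u_t) − f·u_t = u_t·(1−s−f) + s.
Here 1−s−f = 0.739 and s = 0.025.
u_1 = 0.029000 × 0.739 + 0.025 = 0.046431.
u_2 = 0.046431 × 0.739 + 0.025 = 0.059313.
u_3 = 0.059313 × 0.739 + 0.025 = 0.068832.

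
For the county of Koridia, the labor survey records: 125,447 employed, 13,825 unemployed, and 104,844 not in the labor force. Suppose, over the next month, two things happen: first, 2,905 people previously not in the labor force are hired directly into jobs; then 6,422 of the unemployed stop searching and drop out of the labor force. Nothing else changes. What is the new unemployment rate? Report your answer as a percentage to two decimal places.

Initially, labor force = 125,447 + 13,825 = 139,272, so u = 13,825/139,272 = 9.93%.
After the first change, employed and labor force both rise by 2,905; unemployed unchanged → E = 128,352, U = 13,825, labor force = 142,177.
After the second change, unemployed and labor force both fall by 6,422 → E = 128,352, U = 7,403, labor force = 135,755.
New unemployment rate = 7,403 / 135,755 = 5.45%.

New unemployment rate ≈ 5.45%.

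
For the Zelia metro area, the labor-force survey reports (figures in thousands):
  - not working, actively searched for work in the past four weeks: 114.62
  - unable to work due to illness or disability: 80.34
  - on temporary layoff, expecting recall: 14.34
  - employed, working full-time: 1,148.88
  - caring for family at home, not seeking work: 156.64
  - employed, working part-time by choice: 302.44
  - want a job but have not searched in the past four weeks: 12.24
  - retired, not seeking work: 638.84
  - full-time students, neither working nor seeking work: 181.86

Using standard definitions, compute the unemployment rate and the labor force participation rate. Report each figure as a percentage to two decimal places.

Unemployment rate ≈ 8.16%; labor force participation rate ≈ 59.63%.

Employed = 1,148.88 + 302.44 = 1,451.32 thousand.
Unemployed = 114.62 + 14.34 = 128.96 thousand (jobless and actively searching, or on temporary layoff).
Labor force = 1,451.32 + 128.96 = 1,580.28 thousand.
Not in labor force = 80.34 + 156.64 + 12.24 + 638.84 + 181.86 = 1,069.92 thousand (those not working and not actively searching are outside the labor force — including those who want a job but have given up searching).
Civilian working-age population = 1,580.28 + 1,069.92 = 2,650.20 thousand.
Unemployment rate = 128.96 / 1,580.28 = 8.16%.
Labor force participation rate = 1,580.28 / 2,650.20 = 59.63%.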